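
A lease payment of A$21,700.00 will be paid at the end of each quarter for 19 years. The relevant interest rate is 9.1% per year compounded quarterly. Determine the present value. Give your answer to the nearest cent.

A$781,263.46

This is an ordinary annuity: 76 payments of A$21,700.00 at the end of each quarter.
Periodic rate r = 0.091/4 per quarter; n is counted in quarters.
PV = PMT × [(1 − (1+r)^−n)/r] = 21,700 × [1 − (1+r)^−76] / r = A$781,263.46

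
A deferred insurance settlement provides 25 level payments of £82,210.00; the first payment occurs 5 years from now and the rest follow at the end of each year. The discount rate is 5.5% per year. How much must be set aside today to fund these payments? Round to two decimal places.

£890,165.85

Ordinary annuity of 25 payments, first payment at period 5.
Periodic rate r = 0.055 per year.
The ordinary-annuity PV formula values the stream one period before the first payment (period 4); discount that back 4 periods:
PV₀ = 82,210 × [1 − (1+r)^−25] / r × (1+r)^−4 = £890,165.85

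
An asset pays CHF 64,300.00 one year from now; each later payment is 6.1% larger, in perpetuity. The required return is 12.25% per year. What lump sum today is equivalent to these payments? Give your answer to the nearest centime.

CHF 1,045,528.46

Periodic rate r = 0.1225 per year.
Growing perpetuity (Gordon): PV = PMT₁ / (r − g) = 64,300 / (r − 0.061) = CHF 1,045,528.46.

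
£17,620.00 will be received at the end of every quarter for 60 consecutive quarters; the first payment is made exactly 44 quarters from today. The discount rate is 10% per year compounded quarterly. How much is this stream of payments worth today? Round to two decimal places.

Ordinary annuity of 60 payments, first payment at period 44.
Periodic rate r = 0.1/4 per quarter; n is counted in quarters.
The ordinary-annuity PV formula values the stream one period before the first payment (period 43); discount that back 43 periods:
PV₀ = 17,620 × [1 − (1+r)^−60] / r × (1+r)^−43 = £188,347.48

£188,347.48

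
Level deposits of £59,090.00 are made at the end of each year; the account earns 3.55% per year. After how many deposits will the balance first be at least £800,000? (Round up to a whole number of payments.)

12 payments

Periodic rate r = 0.0355 per year.
Ordinary annuity FV: 800,000 = 59,090 × [((1+r)^n − 1)/r].
(1+r)^n = 1 + 800,000 × r / 59,090, so n = ln(1 + 800,000·r/59,090) / ln(1+r) = 11.25.
Round up to a whole number of payments: n = 12.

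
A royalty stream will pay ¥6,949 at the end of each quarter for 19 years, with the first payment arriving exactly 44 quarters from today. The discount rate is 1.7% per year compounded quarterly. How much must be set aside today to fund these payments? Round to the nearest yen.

Ordinary annuity of 76 payments, first payment at period 44.
Periodic rate r = 0.017/4 per quarter; n is counted in quarters.
The ordinary-annuity PV formula values the stream one period before the first payment (period 43); discount that back 43 periods:
PV₀ = 6,949 × [1 − (1+r)^−76] / r × (1+r)^−43 = ¥375,408

¥375,408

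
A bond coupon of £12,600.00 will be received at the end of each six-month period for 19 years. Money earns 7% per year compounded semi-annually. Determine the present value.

This is an ordinary annuity: 38 payments of £12,600.00 at the end of each six-month period.
Periodic rate r = 0.07/2 per half-year; n is counted in half-years.
PV = PMT × [(1 − (1+r)^−n)/r] = 12,600 × [1 − (1+r)^−38] / r = £262,597.70

£262,597.70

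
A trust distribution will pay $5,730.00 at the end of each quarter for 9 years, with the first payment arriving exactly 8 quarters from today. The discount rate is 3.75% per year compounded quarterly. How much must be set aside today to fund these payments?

Ordinary annuity of 36 payments, first payment at period 8.
Periodic rate r = 0.0375/4 per quarter; n is counted in quarters.
The ordinary-annuity PV formula values the stream one period before the first payment (period 7); discount that back 7 periods:
PV₀ = 5,730 × [1 − (1+r)^−36] / r × (1+r)^−7 = $163,363.79

$163,363.79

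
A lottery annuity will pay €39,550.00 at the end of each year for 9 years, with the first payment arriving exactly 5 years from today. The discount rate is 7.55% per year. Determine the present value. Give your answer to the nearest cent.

€188,164.19

Ordinary annuity of 9 payments, first payment at period 5.
Periodic rate r = 0.0755 per year.
The ordinary-annuity PV formula values the stream one period before the first payment (period 4); discount that back 4 periods:
PV₀ = 39,550 × [1 − (1+r)^−9] / r × (1+r)^−4 = €188,164.19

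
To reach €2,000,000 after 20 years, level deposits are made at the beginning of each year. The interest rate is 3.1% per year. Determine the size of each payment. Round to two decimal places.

€71,462.05

Level annuity due; solve FV = PMT × [((1+r)^n − 1)/r] × (1+r) for PMT.
Periodic rate r = 0.031 per year.
With n = 20: PMT = 2,000,000 / ([((1+r)^n − 1)/r] × (1+r)) = €71,462.05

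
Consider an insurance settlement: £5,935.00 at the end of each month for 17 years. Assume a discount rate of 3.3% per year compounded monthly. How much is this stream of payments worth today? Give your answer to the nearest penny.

This is an ordinary annuity: 204 payments of £5,935.00 at the end of each month.
Periodic rate r = 0.033/12 per month; n is counted in months.
PV = PMT × [(1 − (1+r)^−n)/r] = 5,935 × [1 − (1+r)^−204] / r = £925,692.35

£925,692.35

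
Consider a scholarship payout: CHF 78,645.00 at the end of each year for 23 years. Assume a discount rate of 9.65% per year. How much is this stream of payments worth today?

This is an ordinary annuity: 23 payments of CHF 78,645.00 at the end of each year.
Periodic rate r = 0.0965 per year.
PV = PMT × [(1 − (1+r)^−n)/r] = 78,645 × [1 − (1+r)^−23] / r = CHF 717,037.46

CHF 717,037.46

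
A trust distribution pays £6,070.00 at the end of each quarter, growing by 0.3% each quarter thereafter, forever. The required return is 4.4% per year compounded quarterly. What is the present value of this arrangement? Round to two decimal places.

Periodic rate r = 0.044/4 per quarter.
Growing perpetuity (Gordon): PV = PMT₁ / (r − g) = 6,070 / (r − 0.003) = £758,750.00.

£758,750.00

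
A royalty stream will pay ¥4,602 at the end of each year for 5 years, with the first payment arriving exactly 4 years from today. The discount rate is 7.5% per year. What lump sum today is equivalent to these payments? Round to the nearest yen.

¥14,988

Ordinary annuity of 5 payments, first payment at period 4.
Periodic rate r = 0.075 per year.
The ordinary-annuity PV formula values the stream one period before the first payment (period 3); discount that back 3 periods:
PV₀ = 4,602 × [1 − (1+r)^−5] / r × (1+r)^−3 = ¥14,988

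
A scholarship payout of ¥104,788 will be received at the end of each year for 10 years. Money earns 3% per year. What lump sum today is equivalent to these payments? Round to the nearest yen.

This is an ordinary annuity: 10 payments of ¥104,788 at the end of each year.
Periodic rate r = 0.03 per year.
PV = PMT × [(1 − (1+r)^−n)/r] = 104,788 × [1 − (1+r)^−10] / r = ¥893,863

¥893,863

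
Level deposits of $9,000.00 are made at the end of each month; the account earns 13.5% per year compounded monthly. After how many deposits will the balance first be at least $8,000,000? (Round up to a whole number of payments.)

215 payments

Periodic rate r = 0.135/12 per month; n is counted in months.
Ordinary annuity FV: 8,000,000 = 9,000 × [((1+r)^n − 1)/r].
(1+r)^n = 1 + 8,000,000 × r / 9,000, so n = ln(1 + 8,000,000·r/9,000) / ln(1+r) = 214.34.
Round up to a whole number of payments: n = 215.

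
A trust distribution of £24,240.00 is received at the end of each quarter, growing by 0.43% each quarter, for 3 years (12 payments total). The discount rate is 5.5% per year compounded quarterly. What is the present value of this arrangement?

£272,671.17

Periodic rate r = 0.055/4 per quarter; n is counted in quarters.
Growing ordinary annuity: PV = PMT₁ × [1 − ((1+g)/(1+r))^n] / (r − g) = 24,240 × [1 − ((1+0.0043)/(1+r))^12] / (r − 0.0043) = £272,671.17.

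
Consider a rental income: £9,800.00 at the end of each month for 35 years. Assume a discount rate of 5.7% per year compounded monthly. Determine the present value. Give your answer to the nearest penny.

This is an ordinary annuity: 420 payments of £9,800.00 at the end of each month.
Periodic rate r = 0.057/12 per month; n is counted in months.
PV = PMT × [(1 − (1+r)^−n)/r] = 9,800 × [1 − (1+r)^−420] / r = £1,781,211.71

£1,781,211.71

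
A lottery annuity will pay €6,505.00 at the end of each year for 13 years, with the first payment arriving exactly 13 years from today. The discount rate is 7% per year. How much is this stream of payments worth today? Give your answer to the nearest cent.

€24,139.38

Ordinary annuity of 13 payments, first payment at period 13.
Periodic rate r = 0.07 per year.
The ordinary-annuity PV formula values the stream one period before the first payment (period 12); discount that back 12 periods:
PV₀ = 6,505 × [1 − (1+r)^−13] / r × (1+r)^−12 = €24,139.38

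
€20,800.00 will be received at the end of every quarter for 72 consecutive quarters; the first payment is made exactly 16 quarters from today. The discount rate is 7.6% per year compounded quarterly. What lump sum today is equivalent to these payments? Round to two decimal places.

Ordinary annuity of 72 payments, first payment at period 16.
Periodic rate r = 0.076/4 per quarter; n is counted in quarters.
The ordinary-annuity PV formula values the stream one period before the first payment (period 15); discount that back 15 periods:
PV₀ = 20,800 × [1 − (1+r)^−72] / r × (1+r)^−15 = €612,571.56

€612,571.56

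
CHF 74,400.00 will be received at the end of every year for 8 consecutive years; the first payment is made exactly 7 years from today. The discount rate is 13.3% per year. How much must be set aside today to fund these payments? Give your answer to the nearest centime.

CHF 167,061.59

Ordinary annuity of 8 payments, first payment at period 7.
Periodic rate r = 0.133 per year.
The ordinary-annuity PV formula values the stream one period before the first payment (period 6); discount that back 6 periods:
PV₀ = 74,400 × [1 − (1+r)^−8] / r × (1+r)^−6 = CHF 167,061.59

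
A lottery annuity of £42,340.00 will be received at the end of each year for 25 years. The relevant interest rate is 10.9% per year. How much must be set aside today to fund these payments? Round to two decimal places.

£359,196.44

This is an ordinary annuity: 25 payments of £42,340.00 at the end of each year.
Periodic rate r = 0.109 per year.
PV = PMT × [(1 − (1+r)^−n)/r] = 42,340 × [1 − (1+r)^−25] / r = £359,196.44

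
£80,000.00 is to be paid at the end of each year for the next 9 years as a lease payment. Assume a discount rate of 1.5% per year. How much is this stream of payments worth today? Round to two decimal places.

This is an ordinary annuity: 9 payments of £80,000.00 at the end of each year.
Periodic rate r = 0.015 per year.
PV = PMT × [(1 − (1+r)^−n)/r] = 80,000 × [1 − (1+r)^−9] / r = £668,841.39

£668,841.39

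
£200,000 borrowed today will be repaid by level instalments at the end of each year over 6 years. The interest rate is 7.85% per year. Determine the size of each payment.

£43,066.40

Level ordinary annuity; solve PV = PMT × [(1 − (1+r)^−n)/r] for PMT.
Periodic rate r = 0.0785 per year.
With n = 6: PMT = 200,000 / ([(1 − (1+r)^−n)/r]) = £43,066.40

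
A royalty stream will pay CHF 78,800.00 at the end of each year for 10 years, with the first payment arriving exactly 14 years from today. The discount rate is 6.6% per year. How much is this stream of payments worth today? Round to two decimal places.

CHF 245,646.69

Ordinary annuity of 10 payments, first payment at period 14.
Periodic rate r = 0.066 per year.
The ordinary-annuity PV formula values the stream one period before the first payment (period 13); discount that back 13 periods:
PV₀ = 78,800 × [1 − (1+r)^−10] / r × (1+r)^−13 = CHF 245,646.69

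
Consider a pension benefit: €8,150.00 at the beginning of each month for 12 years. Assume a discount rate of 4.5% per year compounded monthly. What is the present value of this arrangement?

€908,943.15

This is an annuity due: 144 payments of €8,150.00 at the beginning of each month.
Periodic rate r = 0.045/12 per month; n is counted in months.
PV = PMT × [(1 − (1+r)^−n)/r] × (1+r) = 8,150 × [1 − (1+r)^−144] / r × (1+r) = €908,943.15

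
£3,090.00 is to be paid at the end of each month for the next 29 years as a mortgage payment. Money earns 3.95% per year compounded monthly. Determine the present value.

£639,593.63

This is an ordinary annuity: 348 payments of £3,090.00 at the end of each month.
Periodic rate r = 0.0395/12 per month; n is counted in months.
PV = PMT × [(1 − (1+r)^−n)/r] = 3,090 × [1 − (1+r)^−348] / r = £639,593.63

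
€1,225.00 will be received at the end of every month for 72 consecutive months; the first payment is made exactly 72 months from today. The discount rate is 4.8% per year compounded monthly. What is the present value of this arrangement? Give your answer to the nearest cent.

Ordinary annuity of 72 payments, first payment at period 72.
Periodic rate r = 0.048/12 per month; n is counted in months.
The ordinary-annuity PV formula values the stream one period before the first payment (period 71); discount that back 71 periods:
PV₀ = 1,225 × [1 − (1+r)^−72] / r × (1+r)^−71 = €57,621.97

€57,621.97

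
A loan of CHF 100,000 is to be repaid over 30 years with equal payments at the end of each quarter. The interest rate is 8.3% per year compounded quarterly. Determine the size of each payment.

Level ordinary annuity; solve PV = PMT × [(1 − (1+r)^−n)/r] for PMT.
Periodic rate r = 0.083/4 per quarter; n is counted in quarters.
With n = 120: PMT = 100,000 / ([(1 − (1+r)^−n)/r]) = CHF 2,267.88

CHF 2,267.88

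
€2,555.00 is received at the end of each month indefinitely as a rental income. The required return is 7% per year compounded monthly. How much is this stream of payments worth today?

Periodic rate r = 0.07/12 per month.
Level perpetuity: PV = PMT / r = 2,555 / (0.07/12) = €438,000.00.

€438,000.00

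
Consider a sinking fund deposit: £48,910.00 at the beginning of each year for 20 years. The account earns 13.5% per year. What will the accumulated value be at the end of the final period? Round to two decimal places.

£4,764,587.75

This is an annuity due: 20 deposits of £48,910.00 at the beginning of each year.
Periodic rate r = 0.135 per year.
FV = PMT × [((1+r)^n − 1)/r] × (1+r) = 48,910 × [(1+r)^20 − 1] / r × (1+r) = £4,764,587.75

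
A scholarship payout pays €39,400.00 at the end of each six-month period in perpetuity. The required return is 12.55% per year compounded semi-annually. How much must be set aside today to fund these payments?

€627,888.45

Periodic rate r = 0.1255/2 per half-year.
Level perpetuity: PV = PMT / r = 39,400 / (0.1255/2) = €627,888.45.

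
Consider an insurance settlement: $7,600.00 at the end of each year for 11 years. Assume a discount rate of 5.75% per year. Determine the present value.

This is an ordinary annuity: 11 payments of $7,600.00 at the end of each year.
Periodic rate r = 0.0575 per year.
PV = PMT × [(1 − (1+r)^−n)/r] = 7,600 × [1 − (1+r)^−11] / r = $60,714.14

$60,714.14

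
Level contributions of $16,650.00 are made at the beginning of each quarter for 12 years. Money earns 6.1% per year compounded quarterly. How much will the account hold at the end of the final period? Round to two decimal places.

$1,183,582.03

This is an annuity due: 48 deposits of $16,650.00 at the beginning of each quarter.
Periodic rate r = 0.061/4 per quarter; n is counted in quarters.
FV = PMT × [((1+r)^n − 1)/r] × (1+r) = 16,650 × [(1+r)^48 − 1] / r × (1+r) = $1,183,582.03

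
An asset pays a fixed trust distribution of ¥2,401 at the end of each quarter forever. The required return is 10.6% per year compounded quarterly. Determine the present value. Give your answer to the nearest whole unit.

¥90,604

Periodic rate r = 0.106/4 per quarter.
Level perpetuity: PV = PMT / r = 2,401 / (0.106/4) = ¥90,604.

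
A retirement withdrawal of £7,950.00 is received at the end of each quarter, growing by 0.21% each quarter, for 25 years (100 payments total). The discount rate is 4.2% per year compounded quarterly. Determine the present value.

Periodic rate r = 0.042/4 per quarter; n is counted in quarters.
Growing ordinary annuity: PV = PMT₁ × [1 − ((1+g)/(1+r))^n] / (r − g) = 7,950 × [1 − ((1+0.0021)/(1+r))^100] / (r − 0.0021) = £535,693.04.

£535,693.04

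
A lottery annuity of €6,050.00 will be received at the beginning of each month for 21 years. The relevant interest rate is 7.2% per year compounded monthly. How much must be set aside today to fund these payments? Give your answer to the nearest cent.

This is an annuity due: 252 payments of €6,050.00 at the beginning of each month.
Periodic rate r = 0.072/12 per month; n is counted in months.
PV = PMT × [(1 − (1+r)^−n)/r] × (1+r) = 6,050 × [1 − (1+r)^−252] / r × (1+r) = €789,730.98

€789,730.98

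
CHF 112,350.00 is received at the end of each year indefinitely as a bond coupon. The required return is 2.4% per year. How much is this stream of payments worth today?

CHF 4,681,250.00

Periodic rate r = 0.024 per year.
Level perpetuity: PV = PMT / r = 112,350 / (0.024) = CHF 4,681,250.00.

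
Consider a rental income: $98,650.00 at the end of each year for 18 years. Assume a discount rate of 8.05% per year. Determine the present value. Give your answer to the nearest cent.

This is an ordinary annuity: 18 payments of $98,650.00 at the end of each year.
Periodic rate r = 0.0805 per year.
PV = PMT × [(1 − (1+r)^−n)/r] = 98,650 × [1 − (1+r)^−18] / r = $921,338.59

$921,338.59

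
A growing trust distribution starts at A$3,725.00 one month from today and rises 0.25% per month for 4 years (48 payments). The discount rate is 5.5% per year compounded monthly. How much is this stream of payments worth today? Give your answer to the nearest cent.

Periodic rate r = 0.055/12 per month; n is counted in months.
Growing ordinary annuity: PV = PMT₁ × [1 − ((1+g)/(1+r))^n] / (r − g) = 3,725 × [1 − ((1+0.0025)/(1+r))^48] / (r − 0.0025) = A$169,579.69.

A$169,579.69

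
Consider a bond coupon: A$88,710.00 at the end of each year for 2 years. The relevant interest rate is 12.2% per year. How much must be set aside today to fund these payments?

A$149,531.35

This is an ordinary annuity: 2 payments of A$88,710.00 at the end of each year.
Periodic rate r = 0.122 per year.
PV = PMT × [(1 − (1+r)^−n)/r] = 88,710 × [1 − (1+r)^−2] / r = A$149,531.35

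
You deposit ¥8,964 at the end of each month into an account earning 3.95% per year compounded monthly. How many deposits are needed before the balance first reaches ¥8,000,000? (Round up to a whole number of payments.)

Periodic rate r = 0.0395/12 per month; n is counted in months.
Ordinary annuity FV: 8,000,000 = 8,964 × [((1+r)^n − 1)/r].
(1+r)^n = 1 + 8,000,000 × r / 8,964, so n = ln(1 + 8,000,000·r/8,964) / ln(1+r) = 417.07.
Round up to a whole number of payments: n = 418.

418 payments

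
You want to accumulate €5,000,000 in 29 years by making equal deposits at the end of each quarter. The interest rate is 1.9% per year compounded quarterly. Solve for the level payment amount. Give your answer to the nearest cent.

Level ordinary annuity; solve FV = PMT × [((1+r)^n − 1)/r] for PMT.
Periodic rate r = 0.019/4 per quarter; n is counted in quarters.
With n = 116: PMT = 5,000,000 / ([((1+r)^n − 1)/r]) = €32,413.24

€32,413.24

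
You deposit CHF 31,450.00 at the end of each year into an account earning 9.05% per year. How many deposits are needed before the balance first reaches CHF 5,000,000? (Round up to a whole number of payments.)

32 payments

Periodic rate r = 0.0905 per year.
Ordinary annuity FV: 5,000,000 = 31,450 × [((1+r)^n − 1)/r].
(1+r)^n = 1 + 5,000,000 × r / 31,450, so n = ln(1 + 5,000,000·r/31,450) / ln(1+r) = 31.55.
Round up to a whole number of payments: n = 32.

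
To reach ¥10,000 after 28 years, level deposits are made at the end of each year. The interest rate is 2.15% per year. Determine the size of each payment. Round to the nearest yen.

Level ordinary annuity; solve FV = PMT × [((1+r)^n − 1)/r] for PMT.
Periodic rate r = 0.0215 per year.
With n = 28: PMT = 10,000 / ([((1+r)^n − 1)/r]) = ¥264

¥264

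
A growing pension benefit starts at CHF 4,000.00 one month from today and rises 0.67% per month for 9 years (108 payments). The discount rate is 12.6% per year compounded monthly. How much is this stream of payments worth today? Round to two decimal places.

Periodic rate r = 0.126/12 per month; n is counted in months.
Growing ordinary annuity: PV = PMT₁ × [1 − ((1+g)/(1+r))^n] / (r − g) = 4,000 × [1 − ((1+0.0067)/(1+r))^108] / (r − 0.0067) = CHF 351,884.21.

CHF 351,884.21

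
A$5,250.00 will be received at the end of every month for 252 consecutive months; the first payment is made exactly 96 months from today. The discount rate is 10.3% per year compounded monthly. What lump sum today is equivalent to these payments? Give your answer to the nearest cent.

Ordinary annuity of 252 payments, first payment at period 96.
Periodic rate r = 0.103/12 per month; n is counted in months.
The ordinary-annuity PV formula values the stream one period before the first payment (period 95); discount that back 95 periods:
PV₀ = 5,250 × [1 − (1+r)^−252] / r × (1+r)^−95 = A$240,056.39

A$240,056.39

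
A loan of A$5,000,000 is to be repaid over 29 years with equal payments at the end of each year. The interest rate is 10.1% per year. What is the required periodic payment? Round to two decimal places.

A$538,035.32

Level ordinary annuity; solve PV = PMT × [(1 − (1+r)^−n)/r] for PMT.
Periodic rate r = 0.101 per year.
With n = 29: PMT = 5,000,000 / ([(1 − (1+r)^−n)/r]) = A$538,035.32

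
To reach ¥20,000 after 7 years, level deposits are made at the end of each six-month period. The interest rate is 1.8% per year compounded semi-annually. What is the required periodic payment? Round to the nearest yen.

¥1,347

Level ordinary annuity; solve FV = PMT × [((1+r)^n − 1)/r] for PMT.
Periodic rate r = 0.018/2 per half-year; n is counted in half-years.
With n = 14: PMT = 20,000 / ([((1+r)^n − 1)/r]) = ¥1,347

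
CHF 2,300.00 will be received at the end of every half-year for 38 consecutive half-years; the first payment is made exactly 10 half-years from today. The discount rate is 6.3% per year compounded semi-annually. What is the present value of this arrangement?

Ordinary annuity of 38 payments, first payment at period 10.
Periodic rate r = 0.063/2 per half-year; n is counted in half-years.
The ordinary-annuity PV formula values the stream one period before the first payment (period 9); discount that back 9 periods:
PV₀ = 2,300 × [1 − (1+r)^−38] / r × (1+r)^−9 = CHF 38,235.78

CHF 38,235.78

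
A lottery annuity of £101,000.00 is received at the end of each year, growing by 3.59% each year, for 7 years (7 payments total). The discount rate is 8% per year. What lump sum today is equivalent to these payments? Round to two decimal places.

Periodic rate r = 0.08 per year.
Growing ordinary annuity: PV = PMT₁ × [1 − ((1+g)/(1+r))^n] / (r − g) = 101,000 × [1 − ((1+0.0359)/(1+r))^7] / (r − 0.0359) = £579,677.56.

£579,677.56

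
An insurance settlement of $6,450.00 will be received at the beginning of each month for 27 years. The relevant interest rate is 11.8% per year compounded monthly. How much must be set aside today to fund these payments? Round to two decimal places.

$634,571.94

This is an annuity due: 324 payments of $6,450.00 at the beginning of each month.
Periodic rate r = 0.118/12 per month; n is counted in months.
PV = PMT × [(1 − (1+r)^−n)/r] × (1+r) = 6,450 × [1 − (1+r)^−324] / r × (1+r) = $634,571.94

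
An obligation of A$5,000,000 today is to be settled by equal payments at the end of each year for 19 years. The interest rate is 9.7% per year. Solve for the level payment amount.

Level ordinary annuity; solve PV = PMT × [(1 − (1+r)^−n)/r] for PMT.
Periodic rate r = 0.097 per year.
With n = 19: PMT = 5,000,000 / ([(1 − (1+r)^−n)/r]) = A$585,901.80

A$585,901.80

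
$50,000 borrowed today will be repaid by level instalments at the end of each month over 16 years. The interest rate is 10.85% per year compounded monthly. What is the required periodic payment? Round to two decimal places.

Level ordinary annuity; solve PV = PMT × [(1 − (1+r)^−n)/r] for PMT.
Periodic rate r = 0.1085/12 per month; n is counted in months.
With n = 192: PMT = 50,000 / ([(1 − (1+r)^−n)/r]) = $549.71

$549.71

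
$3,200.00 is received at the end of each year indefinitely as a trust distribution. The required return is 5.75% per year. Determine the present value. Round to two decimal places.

$55,652.17

Periodic rate r = 0.0575 per year.
Level perpetuity: PV = PMT / r = 3,200 / (0.0575) = $55,652.17.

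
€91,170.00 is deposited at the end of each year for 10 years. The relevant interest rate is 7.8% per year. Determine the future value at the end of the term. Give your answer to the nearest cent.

This is an ordinary annuity: 10 deposits of €91,170.00 at the end of each year.
Periodic rate r = 0.078 per year.
FV = PMT × [((1+r)^n − 1)/r] = 91,170 × [(1+r)^10 − 1] / r = €1,308,261.95

€1,308,261.95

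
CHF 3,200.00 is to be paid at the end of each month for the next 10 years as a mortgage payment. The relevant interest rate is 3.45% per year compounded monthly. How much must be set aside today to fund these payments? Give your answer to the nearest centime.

CHF 324,373.15

This is an ordinary annuity: 120 payments of CHF 3,200.00 at the end of each month.
Periodic rate r = 0.0345/12 per month; n is counted in months.
PV = PMT × [(1 − (1+r)^−n)/r] = 3,200 × [1 − (1+r)^−120] / r = CHF 324,373.15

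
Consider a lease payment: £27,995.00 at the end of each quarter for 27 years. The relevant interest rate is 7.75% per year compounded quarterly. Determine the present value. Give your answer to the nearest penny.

£1,263,029.86

This is an ordinary annuity: 108 payments of £27,995.00 at the end of each quarter.
Periodic rate r = 0.0775/4 per quarter; n is counted in quarters.
PV = PMT × [(1 − (1+r)^−n)/r] = 27,995 × [1 − (1+r)^−108] / r = £1,263,029.86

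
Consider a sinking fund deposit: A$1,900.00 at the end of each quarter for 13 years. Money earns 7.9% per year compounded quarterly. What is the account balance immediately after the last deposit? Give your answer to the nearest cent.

This is an ordinary annuity: 52 deposits of A$1,900.00 at the end of each quarter.
Periodic rate r = 0.079/4 per quarter; n is counted in quarters.
FV = PMT × [((1+r)^n − 1)/r] = 1,900 × [(1+r)^52 − 1] / r = A$169,783.99

A$169,783.99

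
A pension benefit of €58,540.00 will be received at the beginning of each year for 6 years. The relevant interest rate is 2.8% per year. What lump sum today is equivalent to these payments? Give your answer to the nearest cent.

This is an annuity due: 6 payments of €58,540.00 at the beginning of each year.
Periodic rate r = 0.028 per year.
PV = PMT × [(1 − (1+r)^−n)/r] × (1+r) = 58,540 × [1 − (1+r)^−6] / r × (1+r) = €328,173.91

€328,173.91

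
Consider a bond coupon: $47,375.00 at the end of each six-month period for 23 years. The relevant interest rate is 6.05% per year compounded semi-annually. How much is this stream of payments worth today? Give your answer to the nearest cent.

This is an ordinary annuity: 46 payments of $47,375.00 at the end of each six-month period.
Periodic rate r = 0.0605/2 per half-year; n is counted in half-years.
PV = PMT × [(1 − (1+r)^−n)/r] = 47,375 × [1 − (1+r)^−46] / r = $1,168,500.32

$1,168,500.32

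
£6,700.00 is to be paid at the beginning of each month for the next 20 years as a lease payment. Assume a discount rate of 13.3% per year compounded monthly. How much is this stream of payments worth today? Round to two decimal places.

This is an annuity due: 240 payments of £6,700.00 at the beginning of each month.
Periodic rate r = 0.133/12 per month; n is counted in months.
PV = PMT × [(1 − (1+r)^−n)/r] × (1+r) = 6,700 × [1 − (1+r)^−240] / r × (1+r) = £567,827.94

£567,827.94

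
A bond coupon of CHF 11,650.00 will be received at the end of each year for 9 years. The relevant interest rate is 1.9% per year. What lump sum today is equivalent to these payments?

CHF 95,545.50

This is an ordinary annuity: 9 payments of CHF 11,650.00 at the end of each year.
Periodic rate r = 0.019 per year.
PV = PMT × [(1 − (1+r)^−n)/r] = 11,650 × [1 − (1+r)^−9] / r = CHF 95,545.50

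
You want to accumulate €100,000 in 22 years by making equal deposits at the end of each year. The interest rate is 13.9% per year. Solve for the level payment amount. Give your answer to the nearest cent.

€841.43

Level ordinary annuity; solve FV = PMT × [((1+r)^n − 1)/r] for PMT.
Periodic rate r = 0.139 per year.
With n = 22: PMT = 100,000 / ([((1+r)^n − 1)/r]) = €841.43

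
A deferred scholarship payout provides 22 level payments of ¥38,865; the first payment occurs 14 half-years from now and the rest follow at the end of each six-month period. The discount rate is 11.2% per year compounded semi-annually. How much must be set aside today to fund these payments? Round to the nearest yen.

¥238,704

Ordinary annuity of 22 payments, first payment at period 14.
Periodic rate r = 0.112/2 per half-year; n is counted in half-years.
The ordinary-annuity PV formula values the stream one period before the first payment (period 13); discount that back 13 periods:
PV₀ = 38,865 × [1 − (1+r)^−22] / r × (1+r)^−13 = ¥238,704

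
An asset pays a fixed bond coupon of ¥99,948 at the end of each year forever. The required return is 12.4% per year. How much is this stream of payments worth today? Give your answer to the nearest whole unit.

Periodic rate r = 0.124 per year.
Level perpetuity: PV = PMT / r = 99,948 / (0.124) = ¥806,032.

¥806,032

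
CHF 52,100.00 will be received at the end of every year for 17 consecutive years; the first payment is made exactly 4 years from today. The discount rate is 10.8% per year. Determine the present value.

CHF 292,613.27

Ordinary annuity of 17 payments, first payment at period 4.
Periodic rate r = 0.108 per year.
The ordinary-annuity PV formula values the stream one period before the first payment (period 3); discount that back 3 periods:
PV₀ = 52,100 × [1 − (1+r)^−17] / r × (1+r)^−3 = CHF 292,613.27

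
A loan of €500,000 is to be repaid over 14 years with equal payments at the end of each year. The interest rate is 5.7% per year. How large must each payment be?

€52,797.70

Level ordinary annuity; solve PV = PMT × [(1 − (1+r)^−n)/r] for PMT.
Periodic rate r = 0.057 per year.
With n = 14: PMT = 500,000 / ([(1 − (1+r)^−n)/r]) = €52,797.70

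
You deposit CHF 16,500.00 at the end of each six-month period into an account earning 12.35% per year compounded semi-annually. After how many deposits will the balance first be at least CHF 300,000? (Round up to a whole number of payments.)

Periodic rate r = 0.1235/2 per half-year; n is counted in half-years.
Ordinary annuity FV: 300,000 = 16,500 × [((1+r)^n − 1)/r].
(1+r)^n = 1 + 300,000 × r / 16,500, so n = ln(1 + 300,000·r/16,500) / ln(1+r) = 12.56.
Round up to a whole number of payments: n = 13.

13 payments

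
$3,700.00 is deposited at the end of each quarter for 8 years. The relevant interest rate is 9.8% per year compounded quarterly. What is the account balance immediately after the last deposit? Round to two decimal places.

$176,635.83

This is an ordinary annuity: 32 deposits of $3,700.00 at the end of each quarter.
Periodic rate r = 0.098/4 per quarter; n is counted in quarters.
FV = PMT × [((1+r)^n − 1)/r] = 3,700 × [(1+r)^32 − 1] / r = $176,635.83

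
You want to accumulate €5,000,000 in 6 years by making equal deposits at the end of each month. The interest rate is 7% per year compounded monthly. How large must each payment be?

€56,078.37

Level ordinary annuity; solve FV = PMT × [((1+r)^n − 1)/r] for PMT.
Periodic rate r = 0.07/12 per month; n is counted in months.
With n = 72: PMT = 5,000,000 / ([((1+r)^n − 1)/r]) = €56,078.37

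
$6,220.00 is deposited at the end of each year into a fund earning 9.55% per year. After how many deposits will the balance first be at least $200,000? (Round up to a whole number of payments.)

16 payments

Periodic rate r = 0.0955 per year.
Ordinary annuity FV: 200,000 = 6,220 × [((1+r)^n − 1)/r].
(1+r)^n = 1 + 200,000 × r / 6,220, so n = ln(1 + 200,000·r/6,220) / ln(1+r) = 15.39.
Round up to a whole number of payments: n = 16.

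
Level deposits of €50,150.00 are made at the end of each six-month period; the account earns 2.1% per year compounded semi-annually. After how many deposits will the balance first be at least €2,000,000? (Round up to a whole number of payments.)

Periodic rate r = 0.021/2 per half-year; n is counted in half-years.
Ordinary annuity FV: 2,000,000 = 50,150 × [((1+r)^n − 1)/r].
(1+r)^n = 1 + 2,000,000 × r / 50,150, so n = ln(1 + 2,000,000·r/50,150) / ln(1+r) = 33.49.
Round up to a whole number of payments: n = 34.

34 payments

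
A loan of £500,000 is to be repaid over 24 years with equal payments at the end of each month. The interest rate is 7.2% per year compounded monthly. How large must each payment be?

Level ordinary annuity; solve PV = PMT × [(1 − (1+r)^−n)/r] for PMT.
Periodic rate r = 0.072/12 per month; n is counted in months.
With n = 288: PMT = 500,000 / ([(1 − (1+r)^−n)/r]) = £3,652.12

£3,652.12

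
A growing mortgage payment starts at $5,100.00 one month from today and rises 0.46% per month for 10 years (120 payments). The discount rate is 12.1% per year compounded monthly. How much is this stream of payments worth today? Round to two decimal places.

$446,095.19

Periodic rate r = 0.121/12 per month; n is counted in months.
Growing ordinary annuity: PV = PMT₁ × [1 − ((1+g)/(1+r))^n] / (r − g) = 5,100 × [1 − ((1+0.0046)/(1+r))^120] / (r − 0.0046) = $446,095.19.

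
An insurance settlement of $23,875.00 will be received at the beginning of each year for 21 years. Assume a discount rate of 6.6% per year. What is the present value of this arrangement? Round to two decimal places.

$284,865.04

This is an annuity due: 21 payments of $23,875.00 at the beginning of each year.
Periodic rate r = 0.066 per year.
PV = PMT × [(1 − (1+r)^−n)/r] × (1+r) = 23,875 × [1 − (1+r)^−21] / r × (1+r) = $284,865.04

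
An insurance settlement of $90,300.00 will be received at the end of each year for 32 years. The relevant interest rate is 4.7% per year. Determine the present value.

This is an ordinary annuity: 32 payments of $90,300.00 at the end of each year.
Periodic rate r = 0.047 per year.
PV = PMT × [(1 − (1+r)^−n)/r] = 90,300 × [1 − (1+r)^−32] / r = $1,479,405.01

$1,479,405.01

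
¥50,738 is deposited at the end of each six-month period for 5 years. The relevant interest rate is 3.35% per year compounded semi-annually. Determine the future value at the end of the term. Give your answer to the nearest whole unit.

¥547,383

This is an ordinary annuity: 10 deposits of ¥50,738 at the end of each six-month period.
Periodic rate r = 0.0335/2 per half-year; n is counted in half-years.
FV = PMT × [((1+r)^n − 1)/r] = 50,738 × [(1+r)^10 − 1] / r = ¥547,383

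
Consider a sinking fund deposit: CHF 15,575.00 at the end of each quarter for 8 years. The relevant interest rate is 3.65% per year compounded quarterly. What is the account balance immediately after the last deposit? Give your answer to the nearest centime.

This is an ordinary annuity: 32 deposits of CHF 15,575.00 at the end of each quarter.
Periodic rate r = 0.0365/4 per quarter; n is counted in quarters.
FV = PMT × [((1+r)^n − 1)/r] = 15,575 × [(1+r)^32 − 1] / r = CHF 575,773.10

CHF 575,773.10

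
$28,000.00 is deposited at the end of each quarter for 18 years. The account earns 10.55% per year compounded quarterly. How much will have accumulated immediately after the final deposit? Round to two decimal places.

$5,856,734.22

This is an ordinary annuity: 72 deposits of $28,000.00 at the end of each quarter.
Periodic rate r = 0.1055/4 per quarter; n is counted in quarters.
FV = PMT × [((1+r)^n − 1)/r] = 28,000 × [(1+r)^72 − 1] / r = $5,856,734.22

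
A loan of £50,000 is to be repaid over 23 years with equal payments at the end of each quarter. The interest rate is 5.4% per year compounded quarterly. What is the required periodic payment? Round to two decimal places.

Level ordinary annuity; solve PV = PMT × [(1 − (1+r)^−n)/r] for PMT.
Periodic rate r = 0.054/4 per quarter; n is counted in quarters.
With n = 92: PMT = 50,000 / ([(1 − (1+r)^−n)/r]) = £952.33

£952.33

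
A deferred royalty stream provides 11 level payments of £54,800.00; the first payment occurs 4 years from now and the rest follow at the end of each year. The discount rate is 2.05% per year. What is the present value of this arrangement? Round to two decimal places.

Ordinary annuity of 11 payments, first payment at period 4.
Periodic rate r = 0.0205 per year.
The ordinary-annuity PV formula values the stream one period before the first payment (period 3); discount that back 3 periods:
PV₀ = 54,800 × [1 − (1+r)^−11] / r × (1+r)^−3 = £503,210.84

£503,210.84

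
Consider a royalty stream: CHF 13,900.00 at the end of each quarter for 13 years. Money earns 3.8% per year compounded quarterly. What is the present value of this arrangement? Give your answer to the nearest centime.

CHF 568,282.88

This is an ordinary annuity: 52 payments of CHF 13,900.00 at the end of each quarter.
Periodic rate r = 0.038/4 per quarter; n is counted in quarters.
PV = PMT × [(1 − (1+r)^−n)/r] = 13,900 × [1 − (1+r)^−52] / r = CHF 568,282.88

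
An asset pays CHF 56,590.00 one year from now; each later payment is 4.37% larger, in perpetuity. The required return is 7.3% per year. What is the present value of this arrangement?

Periodic rate r = 0.073 per year.
Growing perpetuity (Gordon): PV = PMT₁ / (r − g) = 56,590 / (r − 0.0437) = CHF 1,931,399.32.

CHF 1,931,399.32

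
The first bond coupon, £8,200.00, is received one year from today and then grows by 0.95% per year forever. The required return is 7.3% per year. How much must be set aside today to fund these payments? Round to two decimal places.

Periodic rate r = 0.073 per year.
Growing perpetuity (Gordon): PV = PMT₁ / (r − g) = 8,200 / (r − 0.0095) = £129,133.86.

£129,133.86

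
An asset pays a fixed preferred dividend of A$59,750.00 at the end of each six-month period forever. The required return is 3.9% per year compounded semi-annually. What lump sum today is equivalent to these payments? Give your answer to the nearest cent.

Periodic rate r = 0.039/2 per half-year.
Level perpetuity: PV = PMT / r = 59,750 / (0.039/2) = A$3,064,102.56.

A$3,064,102.56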